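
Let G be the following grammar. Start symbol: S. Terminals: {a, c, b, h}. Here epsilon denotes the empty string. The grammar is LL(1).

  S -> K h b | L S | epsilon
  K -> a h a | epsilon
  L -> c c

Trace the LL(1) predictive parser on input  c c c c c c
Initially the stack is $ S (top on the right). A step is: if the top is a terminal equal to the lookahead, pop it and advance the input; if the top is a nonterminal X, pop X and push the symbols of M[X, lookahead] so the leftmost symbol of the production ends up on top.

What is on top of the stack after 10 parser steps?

      Stack    Input          Action
   1  $ S      c c c c c c $  expand S -> L S
   2  $ S L    c c c c c c $  expand L -> c c
   3  $ S c c  c c c c c c $  match c
   4  $ S c    c c c c c $    match c
   5  $ S      c c c c $      expand S -> L S
   6  $ S L    c c c c $      expand L -> c c
   7  $ S c c  c c c c $      match c
   8  $ S c    c c c $        match c
   9  $ S      c c $          expand S -> L S
  10  $ S L    c c $          expand L -> c c
Stack after step 10: $ S c c (top = c).

c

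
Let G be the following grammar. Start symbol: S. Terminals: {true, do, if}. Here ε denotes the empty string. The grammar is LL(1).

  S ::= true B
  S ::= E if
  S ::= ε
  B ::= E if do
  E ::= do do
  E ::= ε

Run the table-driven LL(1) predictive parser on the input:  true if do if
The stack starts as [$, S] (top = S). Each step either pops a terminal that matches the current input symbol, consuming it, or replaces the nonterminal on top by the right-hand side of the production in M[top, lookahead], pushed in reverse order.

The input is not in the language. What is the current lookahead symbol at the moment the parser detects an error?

if

     Stack      Input            Action
  1  $ S        true if do if $  expand S ::= true B
  2  $ B true   true if do if $  match true
  3  $ B        if do if $       expand B ::= E if do
  4  $ do if E  if do if $       expand E ::= ε
  5  $ do if    if do if $       match if
  6  $ do       do if $          match do
  7  $          if $             error: stack empty but input remains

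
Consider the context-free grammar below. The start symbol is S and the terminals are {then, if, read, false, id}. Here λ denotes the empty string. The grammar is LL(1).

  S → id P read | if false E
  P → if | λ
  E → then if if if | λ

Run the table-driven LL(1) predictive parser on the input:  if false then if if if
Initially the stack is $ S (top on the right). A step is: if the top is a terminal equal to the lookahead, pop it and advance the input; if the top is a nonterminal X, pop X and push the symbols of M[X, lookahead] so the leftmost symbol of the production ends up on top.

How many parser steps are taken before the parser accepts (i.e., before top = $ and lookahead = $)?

     Stack            Input                     Action
  1  $ S              if false then if if if $  expand S → if false E
  2  $ E false if     if false then if if if $  match if
  3  $ E false        false then if if if $     match false
  4  $ E              then if if if $           expand E → then if if if
  5  $ if if if then  then if if if $           match then
  6  $ if if if       if if if $                match if
  7  $ if if          if if $                   match if
  8  $ if             if $                      match if
Accept reached after 8 steps.

8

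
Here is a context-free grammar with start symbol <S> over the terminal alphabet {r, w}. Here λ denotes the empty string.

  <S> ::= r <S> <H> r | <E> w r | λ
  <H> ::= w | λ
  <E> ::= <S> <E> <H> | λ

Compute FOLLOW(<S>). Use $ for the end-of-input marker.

FIRST(<H>) = {λ, w}
FIRST(<S>) = {λ, r, w}  (via <E> w r)
FIRST(<E>) = {λ, r, w}  (via <S> <E> <H>)
FOLLOW(<S>) includes $ since <S> is the start symbol.
FOLLOW(<E>): in <S>::=<E> w r, <E> is followed by w r with FIRST {w}; in <E>::=<S> <E> <H>, <E> is followed by <H> with FIRST {λ, w}; in <E>::=<S> <E> <H>, the suffix after <E> is nullable (adds nothing new). Thus FOLLOW(<E>) = {w}.
FOLLOW(<S>): in <S>::=r <S> <H> r, <S> is followed by <H> r with FIRST {r, w}; in <E>::=<S> <E> <H>, <S> is followed by <E> <H> with FIRST {λ, r, w}; in <E>::=<S> <E> <H>, the suffix after <S> is nullable, so FOLLOW(<S>) ⊇ FOLLOW(<E>) = {w}. Thus FOLLOW(<S>) = {$, r, w}.
FOLLOW(<H>): in <S>::=r <S> <H> r, <H> is followed by r with FIRST {r}; in <E>::=<S> <E> <H>, the suffix after <H> is empty, so FOLLOW(<H>) ⊇ FOLLOW(<E>) = {w}. Thus FOLLOW(<H>) = {r, w}.

{$, r, w}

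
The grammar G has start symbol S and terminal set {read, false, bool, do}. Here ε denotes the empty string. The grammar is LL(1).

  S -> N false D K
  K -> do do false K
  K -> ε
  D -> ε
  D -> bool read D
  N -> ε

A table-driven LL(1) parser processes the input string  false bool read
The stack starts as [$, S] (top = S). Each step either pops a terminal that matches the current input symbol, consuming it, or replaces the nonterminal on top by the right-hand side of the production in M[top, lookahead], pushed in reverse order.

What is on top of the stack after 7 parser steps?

     Stack            Input              Action
  1  $ S              false bool read $  expand S -> N false D K
  2  $ K D false N    false bool read $  expand N -> ε
  3  $ K D false      false bool read $  match false
  4  $ K D            bool read $        expand D -> bool read D
  5  $ K D read bool  bool read $        match bool
  6  $ K D read       read $             match read
  7  $ K D            $                  expand D -> ε
Stack after step 7: $ K (top = K).

K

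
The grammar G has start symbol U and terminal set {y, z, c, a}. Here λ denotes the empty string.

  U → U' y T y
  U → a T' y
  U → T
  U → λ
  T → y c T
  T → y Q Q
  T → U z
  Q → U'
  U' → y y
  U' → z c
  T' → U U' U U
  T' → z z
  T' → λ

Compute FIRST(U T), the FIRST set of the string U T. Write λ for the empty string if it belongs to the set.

FIRST(U') = {y, z}
FIRST(Q) = {y, z}  (via U')
FIRST(U) = {λ, a, y, z}  (via U' y T y, T)
FIRST(T) = {a, y, z}  (via U z)
FIRST(T') = {λ, a, y, z}  (via U U' U U)
FIRST(U T): take FIRST of each symbol in turn, carrying on past any symbol whose FIRST contains λ; result {a, y, z}.

{a, y, z}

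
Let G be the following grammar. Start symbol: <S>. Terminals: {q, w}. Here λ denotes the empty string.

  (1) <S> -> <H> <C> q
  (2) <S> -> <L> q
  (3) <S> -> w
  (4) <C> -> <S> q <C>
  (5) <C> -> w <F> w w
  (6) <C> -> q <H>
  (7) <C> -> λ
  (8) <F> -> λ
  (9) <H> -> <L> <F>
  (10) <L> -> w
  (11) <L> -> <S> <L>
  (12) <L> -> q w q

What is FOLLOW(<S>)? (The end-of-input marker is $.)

{$, q, w}

FIRST(<F>): from <F>->λ we get {λ}. So FIRST(<F>) = {λ}.
FIRST(<S>): from <S>-><H> <C> q we get {q, w}; from <S>-><L> q we get {q, w}; from <S>->w we get {w}. So FIRST(<S>) = {q, w}.
FIRST(<C>): from <C>-><S> q <C> we get {q, w}; from <C>->w <F> w w we get {w}; from <C>->q <H> we get {q}; from <C>->λ we get {λ}. So FIRST(<C>) = {λ, q, w}.
FIRST(<L>): from <L>->w we get {w}; from <L>-><S> <L> we get {q, w}; from <L>->q w q we get {q}. So FIRST(<L>) = {q, w}.
FIRST(<H>): from <H>-><L> <F> we get {q, w}. So FIRST(<H>) = {q, w}.
FOLLOW(<S>) includes $ since <S> is the start symbol.
FOLLOW(<S>): in <C>-><S> q <C>, <S> is followed by q <C> with FIRST {q}; in <L>-><S> <L>, <S> is followed by <L> with FIRST {q, w}. Thus FOLLOW(<S>) = {$, q, w}.
FOLLOW(<C>): in <S>-><H> <C> q, <C> is followed by q with FIRST {q}; in <C>-><S> q <C>, the suffix after <C> is empty (adds nothing new). Thus FOLLOW(<C>) = {q}.
FOLLOW(<H>): in <S>-><H> <C> q, <H> is followed by <C> q with FIRST {q, w}; in <C>->q <H>, the suffix after <H> is empty, so FOLLOW(<H>) ⊇ FOLLOW(<C>) = {q}. Thus FOLLOW(<H>) = {q, w}.
FOLLOW(<F>): in <C>->w <F> w w, <F> is followed by w w with FIRST {w}; in <H>-><L> <F>, the suffix after <F> is empty, so FOLLOW(<F>) ⊇ FOLLOW(<H>) = {q, w}. Thus FOLLOW(<F>) = {q, w}.
FOLLOW(<L>): in <S>-><L> q, <L> is followed by q with FIRST {q}; in <H>-><L> <F>, <L> is followed by <F> with FIRST {λ}; in <H>-><L> <F>, the suffix after <L> is nullable, so FOLLOW(<L>) ⊇ FOLLOW(<H>) = {q, w}; in <L>-><S> <L>, the suffix after <L> is empty (adds nothing new). Thus FOLLOW(<L>) = {q, w}.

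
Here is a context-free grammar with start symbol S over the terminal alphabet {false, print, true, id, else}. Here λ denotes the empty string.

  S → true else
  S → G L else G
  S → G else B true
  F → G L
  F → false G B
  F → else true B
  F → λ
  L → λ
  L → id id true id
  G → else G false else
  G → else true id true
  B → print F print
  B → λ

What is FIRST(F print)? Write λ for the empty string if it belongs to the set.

{else, false, print}

FIRST(L) = {λ, id}
FIRST(G) = {else}
FIRST(B) = {λ, print}
FIRST(S) = {else, true}  (via G L else G, G else B true)
FIRST(F) = {λ, else, false}  (via G L)
FIRST(F print): take FIRST of each symbol in turn, carrying on past any symbol whose FIRST contains λ; result {else, false, print}.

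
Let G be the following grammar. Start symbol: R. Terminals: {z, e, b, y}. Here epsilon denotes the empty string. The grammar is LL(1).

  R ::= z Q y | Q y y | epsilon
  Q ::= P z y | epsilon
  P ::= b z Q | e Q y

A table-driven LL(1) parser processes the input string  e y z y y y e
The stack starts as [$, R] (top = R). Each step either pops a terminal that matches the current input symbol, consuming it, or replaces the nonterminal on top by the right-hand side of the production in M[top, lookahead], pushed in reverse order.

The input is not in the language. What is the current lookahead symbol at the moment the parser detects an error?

e

      Stack            Input            Action
   1  $ R              e y z y y y e $  expand R ::= Q y y
   2  $ y y Q          e y z y y y e $  expand Q ::= P z y
   3  $ y y y z P      e y z y y y e $  expand P ::= e Q y
   4  $ y y y z y Q e  e y z y y y e $  match e
   5  $ y y y z y Q    y z y y y e $    expand Q ::= epsilon
   6  $ y y y z y      y z y y y e $    match y
   7  $ y y y z        z y y y e $      match z
   8  $ y y y          y y y e $        match y
   9  $ y y            y y e $          match y
  10  $ y              y e $            match y
  11  $                e $              error: stack empty but input remains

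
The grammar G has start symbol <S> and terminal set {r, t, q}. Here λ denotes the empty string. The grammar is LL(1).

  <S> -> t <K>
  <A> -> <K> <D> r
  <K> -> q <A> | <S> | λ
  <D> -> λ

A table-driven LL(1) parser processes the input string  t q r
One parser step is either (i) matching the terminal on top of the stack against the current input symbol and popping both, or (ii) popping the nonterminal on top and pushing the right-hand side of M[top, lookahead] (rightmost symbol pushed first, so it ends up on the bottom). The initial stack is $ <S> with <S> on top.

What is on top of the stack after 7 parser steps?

step 1: stack=$ <S>  input=t q r $  — expand <S> -> t <K>
step 2: stack=$ <K> t  input=t q r $  — match t
step 3: stack=$ <K>  input=q r $  — expand <K> -> q <A>
step 4: stack=$ <A> q  input=q r $  — match q
step 5: stack=$ <A>  input=r $  — expand <A> -> <K> <D> r
step 6: stack=$ r <D> <K>  input=r $  — expand <K> -> λ
step 7: stack=$ r <D>  input=r $  — expand <D> -> λ
Stack after step 7: $ r (top = r).

r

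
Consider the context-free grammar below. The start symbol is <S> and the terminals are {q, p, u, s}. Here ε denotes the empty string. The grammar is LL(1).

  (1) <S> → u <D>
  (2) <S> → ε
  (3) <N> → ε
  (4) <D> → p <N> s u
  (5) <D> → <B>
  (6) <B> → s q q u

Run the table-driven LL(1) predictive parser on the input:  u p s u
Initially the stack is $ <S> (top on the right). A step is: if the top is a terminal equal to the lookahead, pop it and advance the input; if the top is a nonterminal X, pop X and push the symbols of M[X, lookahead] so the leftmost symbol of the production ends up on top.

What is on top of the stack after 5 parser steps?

s

step 1: stack=$ <S>  input=u p s u $  — expand <S> → u <D>
step 2: stack=$ <D> u  input=u p s u $  — match u
step 3: stack=$ <D>  input=p s u $  — expand <D> → p <N> s u
step 4: stack=$ u s <N> p  input=p s u $  — match p
step 5: stack=$ u s <N>  input=s u $  — expand <N> → ε
Stack after step 5: $ u s (top = s).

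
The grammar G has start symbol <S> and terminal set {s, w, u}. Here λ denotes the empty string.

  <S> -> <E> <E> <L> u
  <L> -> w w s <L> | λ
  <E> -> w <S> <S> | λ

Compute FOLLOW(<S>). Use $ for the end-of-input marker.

{$, u, w}

FIRST(<L>): from <L>->w w s <L> we get {w}; from <L>->λ we get {λ}. So FIRST(<L>) = {λ, w}.
FIRST(<E>): from <E>->w <S> <S> we get {w}; from <E>->λ we get {λ}. So FIRST(<E>) = {λ, w}.
FIRST(<S>): from <S>-><E> <E> <L> u we get {u, w}. So FIRST(<S>) = {u, w}.
FOLLOW(<S>) includes $ since <S> is the start symbol.
FOLLOW(<L>): in <S>-><E> <E> <L> u, <L> is followed by u with FIRST {u}; in <L>->w w s <L>, the suffix after <L> is empty (adds nothing new). Thus FOLLOW(<L>) = {u}.
FOLLOW(<E>): in <S>-><E> <E> <L> u (occurrence 1), <E> is followed by <E> <L> u with FIRST {u, w}; in <S>-><E> <E> <L> u (occurrence 2), <E> is followed by <L> u with FIRST {u, w}. Thus FOLLOW(<E>) = {u, w}.
FOLLOW(<S>): in <E>->w <S> <S> (occurrence 1), <S> is followed by <S> with FIRST {u, w}; in <E>->w <S> <S> (occurrence 2), the suffix after <S> is empty, so FOLLOW(<S>) ⊇ FOLLOW(<E>) = {u, w}. Thus FOLLOW(<S>) = {$, u, w}.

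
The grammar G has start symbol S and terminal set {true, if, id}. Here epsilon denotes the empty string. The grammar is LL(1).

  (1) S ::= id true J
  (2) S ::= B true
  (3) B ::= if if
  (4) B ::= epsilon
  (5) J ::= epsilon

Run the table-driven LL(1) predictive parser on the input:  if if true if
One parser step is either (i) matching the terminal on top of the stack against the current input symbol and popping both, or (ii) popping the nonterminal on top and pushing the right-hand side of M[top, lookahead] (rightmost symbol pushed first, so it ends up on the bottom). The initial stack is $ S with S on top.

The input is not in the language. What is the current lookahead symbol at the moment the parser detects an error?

     Stack         Input            Action
  1  $ S           if if true if $  expand S ::= B true
  2  $ true B      if if true if $  expand B ::= if if
  3  $ true if if  if if true if $  match if
  4  $ true if     if true if $     match if
  5  $ true        true if $        match true
  6  $             if $             error: stack empty but input remains

if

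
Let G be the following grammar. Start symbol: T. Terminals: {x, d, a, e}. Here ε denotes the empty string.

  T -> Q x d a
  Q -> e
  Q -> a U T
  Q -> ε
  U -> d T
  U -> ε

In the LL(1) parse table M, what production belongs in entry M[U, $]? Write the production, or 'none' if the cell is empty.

FIRST(Q) = {ε, a, e}
FIRST(U) = {ε, d}
FIRST(T) = {a, e, x}  (via Q x d a)
FOLLOW(T) includes $ since T is the start symbol.
FOLLOW(U): in Q->a U T, U is followed by T with FIRST {a, e, x}. Thus FOLLOW(U) = {a, e, x}.
For U -> d T: FIRST(d T) = {d}, so it goes in M[U, t] for t ∈ {d}.
For U -> ε: FIRST(ε) = {ε}, so it goes in M[U, t] for t ∈ {}; since ε ∈ FIRST, also for every t ∈ FOLLOW(U) = {a, e, x}.
None of these place a production in M[U, $].

none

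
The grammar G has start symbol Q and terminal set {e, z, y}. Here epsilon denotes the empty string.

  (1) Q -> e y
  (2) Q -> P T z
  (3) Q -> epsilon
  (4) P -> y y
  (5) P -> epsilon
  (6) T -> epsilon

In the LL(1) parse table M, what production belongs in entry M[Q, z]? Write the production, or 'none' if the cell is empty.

FIRST(P): from P->y y we get {y}; from P->epsilon we get {epsilon}. So FIRST(P) = {epsilon, y}.
FIRST(T): from T->epsilon we get {epsilon}. So FIRST(T) = {epsilon}.
FIRST(Q): from Q->e y we get {e}; from Q->P T z we get {y, z}; from Q->epsilon we get {epsilon}. So FIRST(Q) = {epsilon, e, y, z}.
FOLLOW(Q) includes $ since Q is the start symbol.
FOLLOW(Q): Q appears on no right-hand side. Thus FOLLOW(Q) = {$}.
For Q -> e y: FIRST(e y) = {e}, so it goes in M[Q, t] for t ∈ {e}.
For Q -> P T z: FIRST(P T z) = {y, z}, so it goes in M[Q, t] for t ∈ {y, z}.
For Q -> epsilon: FIRST(epsilon) = {epsilon}, so it goes in M[Q, t] for t ∈ {}; since epsilon ∈ FIRST, also for every t ∈ FOLLOW(Q) = {$}.

Q -> P T z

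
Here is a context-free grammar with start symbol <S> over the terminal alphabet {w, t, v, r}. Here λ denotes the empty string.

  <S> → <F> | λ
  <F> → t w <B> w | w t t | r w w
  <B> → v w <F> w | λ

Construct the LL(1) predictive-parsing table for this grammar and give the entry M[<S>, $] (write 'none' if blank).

<S> → λ

FIRST(<F>): from <F>→t w <B> w we get {t}; from <F>→w t t we get {w}; from <F>→r w w we get {r}. So FIRST(<F>) = {r, t, w}.
FIRST(<B>): from <B>→v w <F> w we get {v}; from <B>→λ we get {λ}. So FIRST(<B>) = {λ, v}.
FIRST(<S>): from <S>→<F> we get {r, t, w}; from <S>→λ we get {λ}. So FIRST(<S>) = {λ, r, t, w}.
FOLLOW(<S>) includes $ since <S> is the start symbol.
FOLLOW(<S>): <S> appears on no right-hand side. Thus FOLLOW(<S>) = {$}.
For <S> → <F>: FIRST(<F>) = {r, t, w}, so it goes in M[<S>, t] for t ∈ {r, t, w}.
For <S> → λ: FIRST(λ) = {λ}, so it goes in M[<S>, t] for t ∈ {}; since λ ∈ FIRST, also for every t ∈ FOLLOW(<S>) = {$}.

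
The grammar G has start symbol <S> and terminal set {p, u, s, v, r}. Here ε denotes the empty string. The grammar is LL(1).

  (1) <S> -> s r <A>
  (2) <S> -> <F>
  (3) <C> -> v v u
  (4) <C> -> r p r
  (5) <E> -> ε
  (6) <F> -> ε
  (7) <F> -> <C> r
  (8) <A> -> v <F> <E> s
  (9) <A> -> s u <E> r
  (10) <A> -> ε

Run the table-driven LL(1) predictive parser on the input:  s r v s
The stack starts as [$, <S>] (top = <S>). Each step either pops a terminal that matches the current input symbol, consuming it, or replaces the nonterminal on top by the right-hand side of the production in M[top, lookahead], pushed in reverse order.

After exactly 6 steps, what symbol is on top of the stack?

step 1: stack=$ <S>  input=s r v s $  — expand <S> -> s r <A>
step 2: stack=$ <A> r s  input=s r v s $  — match s
step 3: stack=$ <A> r  input=r v s $  — match r
step 4: stack=$ <A>  input=v s $  — expand <A> -> v <F> <E> s
step 5: stack=$ s <E> <F> v  input=v s $  — match v
step 6: stack=$ s <E> <F>  input=s $  — expand <F> -> ε
Stack after step 6: $ s <E> (top = <E>).

<E>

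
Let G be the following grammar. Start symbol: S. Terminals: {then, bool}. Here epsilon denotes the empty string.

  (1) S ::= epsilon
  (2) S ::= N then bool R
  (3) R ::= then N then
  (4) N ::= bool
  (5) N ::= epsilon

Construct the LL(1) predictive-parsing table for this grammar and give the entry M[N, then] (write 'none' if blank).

FIRST(R): from R::=then N then we get {then}. So FIRST(R) = {then}.
FIRST(N): from N::=bool we get {bool}; from N::=epsilon we get {epsilon}. So FIRST(N) = {epsilon, bool}.
FIRST(S): from S::=epsilon we get {epsilon}; from S::=N then bool R we get {bool, then}. So FIRST(S) = {epsilon, bool, then}.
FOLLOW(S) includes $ since S is the start symbol.
FOLLOW(N): in S::=N then bool R, N is followed by then bool R with FIRST {then}; in R::=then N then, N is followed by then with FIRST {then}. Thus FOLLOW(N) = {then}.
For N ::= bool: FIRST(bool) = {bool}, so it goes in M[N, t] for t ∈ {bool}.
For N ::= epsilon: FIRST(epsilon) = {epsilon}, so it goes in M[N, t] for t ∈ {}; since epsilon ∈ FIRST, also for every t ∈ FOLLOW(N) = {then}.

N ::= epsilon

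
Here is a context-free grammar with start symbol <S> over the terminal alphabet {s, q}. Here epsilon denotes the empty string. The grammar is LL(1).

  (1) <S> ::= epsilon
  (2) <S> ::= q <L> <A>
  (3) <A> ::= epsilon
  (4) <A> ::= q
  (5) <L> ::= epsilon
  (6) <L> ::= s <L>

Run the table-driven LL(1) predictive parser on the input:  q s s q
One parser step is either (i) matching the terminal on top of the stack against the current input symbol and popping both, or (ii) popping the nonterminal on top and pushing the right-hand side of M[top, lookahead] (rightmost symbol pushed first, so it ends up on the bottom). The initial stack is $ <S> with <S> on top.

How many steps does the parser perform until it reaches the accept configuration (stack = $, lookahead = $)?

step 1: stack=$ <S>  input=q s s q $  — expand <S> ::= q <L> <A>
step 2: stack=$ <A> <L> q  input=q s s q $  — match q
step 3: stack=$ <A> <L>  input=s s q $  — expand <L> ::= s <L>
step 4: stack=$ <A> <L> s  input=s s q $  — match s
step 5: stack=$ <A> <L>  input=s q $  — expand <L> ::= s <L>
step 6: stack=$ <A> <L> s  input=s q $  — match s
step 7: stack=$ <A> <L>  input=q $  — expand <L> ::= epsilon
step 8: stack=$ <A>  input=q $  — expand <A> ::= q
step 9: stack=$ q  input=q $  — match q
Accept reached after 9 steps.

9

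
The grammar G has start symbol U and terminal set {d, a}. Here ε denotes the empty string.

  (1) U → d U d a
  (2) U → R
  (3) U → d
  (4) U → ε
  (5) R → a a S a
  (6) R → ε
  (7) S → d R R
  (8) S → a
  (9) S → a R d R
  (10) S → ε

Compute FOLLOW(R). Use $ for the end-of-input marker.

FIRST(R) = {ε, a}
FIRST(S) = {ε, a, d}
FIRST(U) = {ε, a, d}  (via R)
FOLLOW(U) includes $ since U is the start symbol.
FOLLOW(U): in U→d U d a, U is followed by d a with FIRST {d}. Thus FOLLOW(U) = {$, d}.
FOLLOW(S): in R→a a S a, S is followed by a with FIRST {a}. Thus FOLLOW(S) = {a}.
FOLLOW(R): in U→R, the suffix after R is empty, so FOLLOW(R) ⊇ FOLLOW(U) = {$, d}; in S→d R R (occurrence 1), R is followed by R with FIRST {ε, a}; in S→d R R (occurrence 1), the suffix after R is nullable, so FOLLOW(R) ⊇ FOLLOW(S) = {a}; in S→d R R (occurrence 2), the suffix after R is empty, so FOLLOW(R) ⊇ FOLLOW(S) = {a}; in S→a R d R (occurrence 1), R is followed by d R with FIRST {d}; in S→a R d R (occurrence 2), the suffix after R is empty, so FOLLOW(R) ⊇ FOLLOW(S) = {a}. Thus FOLLOW(R) = {$, a, d}.

{$, a, d}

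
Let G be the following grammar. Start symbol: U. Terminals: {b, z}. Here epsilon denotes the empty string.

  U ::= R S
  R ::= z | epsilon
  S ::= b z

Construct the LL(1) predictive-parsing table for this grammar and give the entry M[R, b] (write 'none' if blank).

FIRST(R): from R::=z we get {z}; from R::=epsilon we get {epsilon}. So FIRST(R) = {epsilon, z}.
FIRST(S): from S::=b z we get {b}. So FIRST(S) = {b}.
FIRST(U): from U::=R S we get {b, z}. So FIRST(U) = {b, z}.
FOLLOW(U) includes $ since U is the start symbol.
FOLLOW(R): in U::=R S, R is followed by S with FIRST {b}. Thus FOLLOW(R) = {b}.
For R ::= z: FIRST(z) = {z}, so it goes in M[R, t] for t ∈ {z}.
For R ::= epsilon: FIRST(epsilon) = {epsilon}, so it goes in M[R, t] for t ∈ {}; since epsilon ∈ FIRST, also for every t ∈ FOLLOW(R) = {b}.

R ::= epsilon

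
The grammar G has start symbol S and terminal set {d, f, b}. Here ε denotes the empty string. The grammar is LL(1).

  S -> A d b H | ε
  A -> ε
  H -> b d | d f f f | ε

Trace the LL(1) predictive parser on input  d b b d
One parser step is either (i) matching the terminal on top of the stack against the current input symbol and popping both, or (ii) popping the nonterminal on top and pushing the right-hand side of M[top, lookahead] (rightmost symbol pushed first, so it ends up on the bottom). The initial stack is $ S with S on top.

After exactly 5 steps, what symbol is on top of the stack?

     Stack      Input      Action
  1  $ S        d b b d $  expand S -> A d b H
  2  $ H b d A  d b b d $  expand A -> ε
  3  $ H b d    d b b d $  match d
  4  $ H b      b b d $    match b
  5  $ H        b d $      expand H -> b d
Stack after step 5: $ d b (top = b).

b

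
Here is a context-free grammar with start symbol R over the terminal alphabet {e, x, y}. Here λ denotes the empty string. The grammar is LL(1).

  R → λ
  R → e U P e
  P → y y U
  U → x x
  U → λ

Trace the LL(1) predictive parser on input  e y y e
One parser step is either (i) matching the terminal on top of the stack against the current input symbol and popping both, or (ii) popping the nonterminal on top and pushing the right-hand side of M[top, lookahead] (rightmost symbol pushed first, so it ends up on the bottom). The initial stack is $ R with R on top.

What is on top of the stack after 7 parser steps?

e

step 1: stack=$ R  input=e y y e $  — expand R → e U P e
step 2: stack=$ e P U e  input=e y y e $  — match e
step 3: stack=$ e P U  input=y y e $  — expand U → λ
step 4: stack=$ e P  input=y y e $  — expand P → y y U
step 5: stack=$ e U y y  input=y y e $  — match y
step 6: stack=$ e U y  input=y e $  — match y
step 7: stack=$ e U  input=e $  — expand U → λ
Stack after step 7: $ e (top = e).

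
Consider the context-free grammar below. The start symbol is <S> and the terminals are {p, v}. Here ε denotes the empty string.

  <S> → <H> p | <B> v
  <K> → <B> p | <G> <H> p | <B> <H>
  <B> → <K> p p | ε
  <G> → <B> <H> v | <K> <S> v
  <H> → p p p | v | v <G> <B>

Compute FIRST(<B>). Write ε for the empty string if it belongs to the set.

{ε, p, v}

FIRST(<H>): from <H>→p p p we get {p}; from <H>→v we get {v}; from <H>→v <G> <B> we get {v}. So FIRST(<H>) = {p, v}.
FIRST(<S>): from <S>→<H> p we get {p, v}; from <S>→<B> v we get {p, v}. So FIRST(<S>) = {p, v}.
FIRST(<K>): from <K>→<B> p we get {p, v}; from <K>→<G> <H> p we get {p, v}; from <K>→<B> <H> we get {p, v}. So FIRST(<K>) = {p, v}.
FIRST(<B>): from <B>→<K> p p we get {p, v}; from <B>→ε we get {ε}. So FIRST(<B>) = {ε, p, v}.
FIRST(<G>): from <G>→<B> <H> v we get {p, v}; from <G>→<K> <S> v we get {p, v}. So FIRST(<G>) = {p, v}.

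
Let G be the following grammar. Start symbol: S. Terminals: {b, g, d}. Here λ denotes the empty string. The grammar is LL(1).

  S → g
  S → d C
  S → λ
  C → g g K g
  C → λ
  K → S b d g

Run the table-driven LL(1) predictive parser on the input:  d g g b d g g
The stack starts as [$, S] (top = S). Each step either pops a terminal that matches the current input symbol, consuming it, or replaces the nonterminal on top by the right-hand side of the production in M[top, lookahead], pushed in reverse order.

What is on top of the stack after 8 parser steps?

     Stack        Input            Action
  1  $ S          d g g b d g g $  expand S → d C
  2  $ C d        d g g b d g g $  match d
  3  $ C          g g b d g g $    expand C → g g K g
  4  $ g K g g    g g b d g g $    match g
  5  $ g K g      g b d g g $      match g
  6  $ g K        b d g g $        expand K → S b d g
  7  $ g g d b S  b d g g $        expand S → λ
  8  $ g g d b    b d g g $        match b
Stack after step 8: $ g g d (top = d).

d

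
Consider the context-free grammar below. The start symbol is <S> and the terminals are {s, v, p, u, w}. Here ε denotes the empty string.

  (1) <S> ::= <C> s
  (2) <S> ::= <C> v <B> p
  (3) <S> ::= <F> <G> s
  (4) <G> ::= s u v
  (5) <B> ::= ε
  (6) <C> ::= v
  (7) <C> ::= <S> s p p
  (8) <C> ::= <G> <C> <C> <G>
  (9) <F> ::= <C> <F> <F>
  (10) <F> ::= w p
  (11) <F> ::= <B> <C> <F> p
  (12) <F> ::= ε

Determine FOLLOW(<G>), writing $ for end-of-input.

{p, s, v, w}

FIRST(<G>) = {s}
FIRST(<B>) = {ε}
FIRST(<S>) = {s, v, w}  (via <C> s, <C> v <B> p, <F> <G> s)
FIRST(<C>) = {s, v, w}  (via <S> s p p, <G> <C> <C> <G>)
FIRST(<F>) = {ε, s, v, w}  (via <C> <F> <F>, <B> <C> <F> p)
FOLLOW(<S>) includes $ since <S> is the start symbol.
FOLLOW(<S>): in <C>::=<S> s p p, <S> is followed by s p p with FIRST {s}. Thus FOLLOW(<S>) = {$, s}.
FOLLOW(<B>): in <S>::=<C> v <B> p, <B> is followed by p with FIRST {p}; in <F>::=<B> <C> <F> p, <B> is followed by <C> <F> p with FIRST {s, v, w}. Thus FOLLOW(<B>) = {p, s, v, w}.
FOLLOW(<F>): in <S>::=<F> <G> s, <F> is followed by <G> s with FIRST {s}; in <F>::=<C> <F> <F> (occurrence 1), <F> is followed by <F> with FIRST {ε, s, v, w}; in <F>::=<C> <F> <F> (occurrence 1), the suffix after <F> is nullable (adds nothing new); in <F>::=<C> <F> <F> (occurrence 2), the suffix after <F> is empty (adds nothing new); in <F>::=<B> <C> <F> p, <F> is followed by p with FIRST {p}. Thus FOLLOW(<F>) = {p, s, v, w}.
FOLLOW(<C>): in <S>::=<C> s, <C> is followed by s with FIRST {s}; in <S>::=<C> v <B> p, <C> is followed by v <B> p with FIRST {v}; in <C>::=<G> <C> <C> <G> (occurrence 1), <C> is followed by <C> <G> with FIRST {s, v, w}; in <C>::=<G> <C> <C> <G> (occurrence 2), <C> is followed by <G> with FIRST {s}; in <F>::=<C> <F> <F>, <C> is followed by <F> <F> with FIRST {ε, s, v, w}; in <F>::=<C> <F> <F>, the suffix after <C> is nullable, so FOLLOW(<C>) ⊇ FOLLOW(<F>) = {p, s, v, w}; in <F>::=<B> <C> <F> p, <C> is followed by <F> p with FIRST {p, s, v, w}. Thus FOLLOW(<C>) = {p, s, v, w}.
FOLLOW(<G>): in <S>::=<F> <G> s, <G> is followed by s with FIRST {s}; in <C>::=<G> <C> <C> <G> (occurrence 1), <G> is followed by <C> <C> <G> with FIRST {s, v, w}; in <C>::=<G> <C> <C> <G> (occurrence 2), the suffix after <G> is empty, so FOLLOW(<G>) ⊇ FOLLOW(<C>) = {p, s, v, w}. Thus FOLLOW(<G>) = {p, s, v, w}.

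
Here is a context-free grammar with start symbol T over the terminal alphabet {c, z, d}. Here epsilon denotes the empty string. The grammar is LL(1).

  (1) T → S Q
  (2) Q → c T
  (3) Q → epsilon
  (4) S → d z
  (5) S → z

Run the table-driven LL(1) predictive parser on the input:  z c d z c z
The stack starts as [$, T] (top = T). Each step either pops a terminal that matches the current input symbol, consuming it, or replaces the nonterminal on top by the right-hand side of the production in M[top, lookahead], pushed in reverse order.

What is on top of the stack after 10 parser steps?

step 1: stack=$ T  input=z c d z c z $  — expand T → S Q
step 2: stack=$ Q S  input=z c d z c z $  — expand S → z
step 3: stack=$ Q z  input=z c d z c z $  — match z
step 4: stack=$ Q  input=c d z c z $  — expand Q → c T
step 5: stack=$ T c  input=c d z c z $  — match c
step 6: stack=$ T  input=d z c z $  — expand T → S Q
step 7: stack=$ Q S  input=d z c z $  — expand S → d z
step 8: stack=$ Q z d  input=d z c z $  — match d
step 9: stack=$ Q z  input=z c z $  — match z
step 10: stack=$ Q  input=c z $  — expand Q → c T
Stack after step 10: $ T c (top = c).

c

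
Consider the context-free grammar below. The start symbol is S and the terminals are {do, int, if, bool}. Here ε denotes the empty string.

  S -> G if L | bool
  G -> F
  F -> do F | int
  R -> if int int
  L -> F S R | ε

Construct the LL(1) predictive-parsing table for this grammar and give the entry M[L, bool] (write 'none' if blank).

FIRST(F): from F->do F we get {do}; from F->int we get {int}. So FIRST(F) = {do, int}.
FIRST(R): from R->if int int we get {if}. So FIRST(R) = {if}.
FIRST(G): from G->F we get {do, int}. So FIRST(G) = {do, int}.
FIRST(L): from L->F S R we get {do, int}; from L->ε we get {ε}. So FIRST(L) = {ε, do, int}.
FIRST(S): from S->G if L we get {do, int}; from S->bool we get {bool}. So FIRST(S) = {bool, do, int}.
FOLLOW(S) includes $ since S is the start symbol.
FOLLOW(S): in L->F S R, S is followed by R with FIRST {if}. Thus FOLLOW(S) = {$, if}.
FOLLOW(L): in S->G if L, the suffix after L is empty, so FOLLOW(L) ⊇ FOLLOW(S) = {$, if}. Thus FOLLOW(L) = {$, if}.
For L -> F S R: FIRST(F S R) = {do, int}, so it goes in M[L, t] for t ∈ {do, int}.
For L -> ε: FIRST(ε) = {ε}, so it goes in M[L, t] for t ∈ {}; since ε ∈ FIRST, also for every t ∈ FOLLOW(L) = {$, if}.
None of these place a production in M[L, bool].

none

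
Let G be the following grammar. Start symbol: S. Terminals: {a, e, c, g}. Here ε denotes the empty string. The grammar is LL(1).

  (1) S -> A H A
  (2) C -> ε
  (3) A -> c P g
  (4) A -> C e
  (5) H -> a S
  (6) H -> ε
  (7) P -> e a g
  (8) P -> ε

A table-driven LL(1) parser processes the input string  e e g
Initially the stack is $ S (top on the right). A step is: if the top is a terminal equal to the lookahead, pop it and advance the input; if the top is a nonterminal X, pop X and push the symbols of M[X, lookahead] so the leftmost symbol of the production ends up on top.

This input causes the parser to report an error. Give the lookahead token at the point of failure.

step 1: stack=$ S  input=e e g $  — expand S -> A H A
step 2: stack=$ A H A  input=e e g $  — expand A -> C e
step 3: stack=$ A H e C  input=e e g $  — expand C -> ε
step 4: stack=$ A H e  input=e e g $  — match e
step 5: stack=$ A H  input=e g $  — expand H -> ε
step 6: stack=$ A  input=e g $  — expand A -> C e
step 7: stack=$ e C  input=e g $  — expand C -> ε
step 8: stack=$ e  input=e g $  — match e
step 9: stack=$  input=g $  — error: stack empty but input remains

g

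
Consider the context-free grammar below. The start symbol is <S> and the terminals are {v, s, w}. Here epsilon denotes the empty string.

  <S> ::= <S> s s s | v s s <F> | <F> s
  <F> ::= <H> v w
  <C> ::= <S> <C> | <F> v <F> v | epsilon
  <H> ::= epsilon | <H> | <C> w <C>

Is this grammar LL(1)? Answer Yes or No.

FIRST(<S>) = {v, w}
FIRST(<F>) = {v, w}
FIRST(<C>) = {epsilon, v, w}
FIRST(<H>) = {epsilon, v, w}
FOLLOW(<S>) = {$, s, v, w}
FOLLOW(<F>) = {$, s, v, w}
FOLLOW(<C>) = {v, w}
FOLLOW(<H>) = {v}
Cell M[<C>, v] receives both <C> ::= <S> <C> and <C> ::= <F> v <F> v and <C> ::= epsilon — the grammar is not LL(1).

No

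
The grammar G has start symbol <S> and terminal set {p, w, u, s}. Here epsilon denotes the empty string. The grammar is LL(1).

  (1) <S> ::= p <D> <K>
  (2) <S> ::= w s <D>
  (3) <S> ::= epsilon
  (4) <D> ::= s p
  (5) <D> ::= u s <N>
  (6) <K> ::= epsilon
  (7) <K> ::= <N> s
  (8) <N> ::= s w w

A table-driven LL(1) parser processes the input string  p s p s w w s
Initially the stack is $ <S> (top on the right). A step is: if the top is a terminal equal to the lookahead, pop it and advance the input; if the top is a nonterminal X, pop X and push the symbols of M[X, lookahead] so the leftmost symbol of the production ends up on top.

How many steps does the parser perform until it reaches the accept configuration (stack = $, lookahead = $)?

step 1: stack=$ <S>  input=p s p s w w s $  — expand <S> ::= p <D> <K>
step 2: stack=$ <K> <D> p  input=p s p s w w s $  — match p
step 3: stack=$ <K> <D>  input=s p s w w s $  — expand <D> ::= s p
step 4: stack=$ <K> p s  input=s p s w w s $  — match s
step 5: stack=$ <K> p  input=p s w w s $  — match p
step 6: stack=$ <K>  input=s w w s $  — expand <K> ::= <N> s
step 7: stack=$ s <N>  input=s w w s $  — expand <N> ::= s w w
step 8: stack=$ s w w s  input=s w w s $  — match s
step 9: stack=$ s w w  input=w w s $  — match w
step 10: stack=$ s w  input=w s $  — match w
step 11: stack=$ s  input=s $  — match s
Accept reached after 11 steps.

11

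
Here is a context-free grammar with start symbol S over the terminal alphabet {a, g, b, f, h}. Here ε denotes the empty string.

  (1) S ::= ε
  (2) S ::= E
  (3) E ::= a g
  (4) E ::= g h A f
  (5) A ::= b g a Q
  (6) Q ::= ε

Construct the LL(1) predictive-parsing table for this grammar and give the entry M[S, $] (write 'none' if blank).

FIRST(E): from E::=a g we get {a}; from E::=g h A f we get {g}. So FIRST(E) = {a, g}.
FIRST(A): from A::=b g a Q we get {b}. So FIRST(A) = {b}.
FIRST(Q): from Q::=ε we get {ε}. So FIRST(Q) = {ε}.
FIRST(S): from S::=ε we get {ε}; from S::=E we get {a, g}. So FIRST(S) = {ε, a, g}.
FOLLOW(S) includes $ since S is the start symbol.
FOLLOW(S): S appears on no right-hand side. Thus FOLLOW(S) = {$}.
For S ::= ε: FIRST(ε) = {ε}, so it goes in M[S, t] for t ∈ {}; since ε ∈ FIRST, also for every t ∈ FOLLOW(S) = {$}.
For S ::= E: FIRST(E) = {a, g}, so it goes in M[S, t] for t ∈ {a, g}.

S ::= ε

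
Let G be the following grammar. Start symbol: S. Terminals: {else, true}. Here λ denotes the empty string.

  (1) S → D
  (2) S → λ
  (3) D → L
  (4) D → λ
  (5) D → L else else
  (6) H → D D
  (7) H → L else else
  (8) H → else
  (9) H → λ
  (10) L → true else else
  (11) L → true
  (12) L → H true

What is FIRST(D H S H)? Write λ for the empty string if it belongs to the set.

FIRST(S) = {λ, else, true}  (via D)
FIRST(D) = {λ, else, true}  (via L, L else else)
FIRST(H) = {λ, else, true}  (via D D, L else else)
FIRST(L) = {else, true}  (via H true)
FIRST(D H S H): take FIRST of each symbol in turn, carrying on past any symbol whose FIRST contains λ; result {λ, else, true}.

{λ, else, true}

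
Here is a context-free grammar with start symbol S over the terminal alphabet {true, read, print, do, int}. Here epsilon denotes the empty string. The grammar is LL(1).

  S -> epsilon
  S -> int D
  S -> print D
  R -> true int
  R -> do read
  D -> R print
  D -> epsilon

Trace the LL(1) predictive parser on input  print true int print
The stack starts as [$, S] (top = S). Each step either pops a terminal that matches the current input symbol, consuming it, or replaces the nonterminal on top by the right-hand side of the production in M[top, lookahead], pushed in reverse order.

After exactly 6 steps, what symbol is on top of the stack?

print

step 1: stack=$ S  input=print true int print $  — expand S -> print D
step 2: stack=$ D print  input=print true int print $  — match print
step 3: stack=$ D  input=true int print $  — expand D -> R print
step 4: stack=$ print R  input=true int print $  — expand R -> true int
step 5: stack=$ print int true  input=true int print $  — match true
step 6: stack=$ print int  input=int print $  — match int
Stack after step 6: $ print (top = print).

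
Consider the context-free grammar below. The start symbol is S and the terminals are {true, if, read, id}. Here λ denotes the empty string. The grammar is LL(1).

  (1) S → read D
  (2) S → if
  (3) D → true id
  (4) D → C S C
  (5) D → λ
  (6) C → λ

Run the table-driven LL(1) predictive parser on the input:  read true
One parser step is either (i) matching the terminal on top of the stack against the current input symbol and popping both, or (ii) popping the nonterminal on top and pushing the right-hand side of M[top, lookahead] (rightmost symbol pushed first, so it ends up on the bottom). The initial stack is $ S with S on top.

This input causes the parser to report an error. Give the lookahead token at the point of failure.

     Stack      Input        Action
  1  $ S        read true $  expand S → read D
  2  $ D read   read true $  match read
  3  $ D        true $       expand D → true id
  4  $ id true  true $       match true
  5  $ id       $            error: top is terminal id but lookahead is $

$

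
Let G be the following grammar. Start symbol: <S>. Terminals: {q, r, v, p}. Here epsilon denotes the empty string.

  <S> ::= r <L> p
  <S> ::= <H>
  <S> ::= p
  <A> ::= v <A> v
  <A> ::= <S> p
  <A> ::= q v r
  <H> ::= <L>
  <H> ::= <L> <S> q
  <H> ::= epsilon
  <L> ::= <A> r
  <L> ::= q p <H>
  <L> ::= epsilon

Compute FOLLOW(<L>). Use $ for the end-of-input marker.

FIRST(<S>): from <S>::=r <L> p we get {r}; from <S>::=<H> we get {epsilon, p, q, r, v}; from <S>::=p we get {p}. So FIRST(<S>) = {epsilon, p, q, r, v}.
FIRST(<A>): from <A>::=v <A> v we get {v}; from <A>::=<S> p we get {p, q, r, v}; from <A>::=q v r we get {q}. So FIRST(<A>) = {p, q, r, v}.
FIRST(<L>): from <L>::=<A> r we get {p, q, r, v}; from <L>::=q p <H> we get {q}; from <L>::=epsilon we get {epsilon}. So FIRST(<L>) = {epsilon, p, q, r, v}.
FIRST(<H>): from <H>::=<L> we get {epsilon, p, q, r, v}; from <H>::=<L> <S> q we get {p, q, r, v}; from <H>::=epsilon we get {epsilon}. So FIRST(<H>) = {epsilon, p, q, r, v}.
FOLLOW(<S>) includes $ since <S> is the start symbol.
FOLLOW(<S>): in <A>::=<S> p, <S> is followed by p with FIRST {p}; in <H>::=<L> <S> q, <S> is followed by q with FIRST {q}. Thus FOLLOW(<S>) = {$, p, q}.
FOLLOW(<A>): in <A>::=v <A> v, <A> is followed by v with FIRST {v}; in <L>::=<A> r, <A> is followed by r with FIRST {r}. Thus FOLLOW(<A>) = {r, v}.
FOLLOW(<H>): in <S>::=<H>, the suffix after <H> is empty, so FOLLOW(<H>) ⊇ FOLLOW(<S>) = {$, p, q}; in <L>::=q p <H>, the suffix after <H> is empty, so FOLLOW(<H>) ⊇ FOLLOW(<L>) = {$, p, q, r, v}. Thus FOLLOW(<H>) = {$, p, q, r, v}.
FOLLOW(<L>): in <S>::=r <L> p, <L> is followed by p with FIRST {p}; in <H>::=<L>, the suffix after <L> is empty, so FOLLOW(<L>) ⊇ FOLLOW(<H>) = {$, p, q, r, v}; in <H>::=<L> <S> q, <L> is followed by <S> q with FIRST {p, q, r, v}. Thus FOLLOW(<L>) = {$, p, q, r, v}.

{$, p, q, r, v}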